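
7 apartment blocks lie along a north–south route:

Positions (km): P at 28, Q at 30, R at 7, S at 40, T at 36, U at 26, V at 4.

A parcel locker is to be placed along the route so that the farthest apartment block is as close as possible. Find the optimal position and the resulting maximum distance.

location 22, max distance 18

The 1-center on a line is the midpoint of the two extreme points: leftmost at 4, rightmost at 40.
Optimal location = (4 + 40)/2 = 22; maximum distance = (40 − 4)/2 = 18.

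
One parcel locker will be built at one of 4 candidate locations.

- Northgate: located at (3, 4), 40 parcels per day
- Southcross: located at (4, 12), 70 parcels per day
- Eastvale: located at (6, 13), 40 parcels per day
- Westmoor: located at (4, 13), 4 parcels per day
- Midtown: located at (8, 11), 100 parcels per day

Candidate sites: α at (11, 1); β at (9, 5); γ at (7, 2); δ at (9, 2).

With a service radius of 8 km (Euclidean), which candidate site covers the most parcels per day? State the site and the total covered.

Coverage radius r = 8 km; a point is covered iff (Δx)²+(Δy)² ≤ 8² = 64.
  α (11, 1): covers {none} → 0
  β (9, 5): covers {Northgate, Midtown} → 140
  γ (7, 2): covers {Northgate} → 40
  δ (9, 2): covers {Northgate} → 40
Maximum coverage at β: 140 parcels per day.

β, covering 140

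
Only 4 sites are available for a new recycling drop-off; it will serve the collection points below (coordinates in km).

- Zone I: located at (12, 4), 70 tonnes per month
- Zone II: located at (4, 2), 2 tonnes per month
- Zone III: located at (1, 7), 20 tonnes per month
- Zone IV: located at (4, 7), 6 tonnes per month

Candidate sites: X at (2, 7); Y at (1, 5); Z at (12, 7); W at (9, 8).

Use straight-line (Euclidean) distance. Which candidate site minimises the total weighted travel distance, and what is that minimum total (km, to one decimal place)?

Total weighted distance at each candidate:
  X (2, 7): total = 773.6
  Y (1, 5): total = 843.3
  Z (12, 7): total = 496.9
  W (9, 8): total = 557.5
Minimum is at Z with total 496.9 km.

Z, total 496.9 km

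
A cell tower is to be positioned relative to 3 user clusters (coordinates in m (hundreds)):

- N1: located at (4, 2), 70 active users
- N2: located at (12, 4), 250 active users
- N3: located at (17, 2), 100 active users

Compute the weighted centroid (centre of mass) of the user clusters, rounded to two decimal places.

(11.86, 3.19)

The minimiser of Σwᵢ‖p−pᵢ‖² is the weighted centroid p* = (Σwᵢpᵢ)/(Σwᵢ).
Σwᵢ = 420.
Σwᵢxᵢ = 70·4 + 250·12 + 100·17 = 4980.
Σwᵢyᵢ = 70·2 + 250·4 + 100·2 = 1340.
x* = 4980/420 = 11.86, y* = 1340/420 = 3.19.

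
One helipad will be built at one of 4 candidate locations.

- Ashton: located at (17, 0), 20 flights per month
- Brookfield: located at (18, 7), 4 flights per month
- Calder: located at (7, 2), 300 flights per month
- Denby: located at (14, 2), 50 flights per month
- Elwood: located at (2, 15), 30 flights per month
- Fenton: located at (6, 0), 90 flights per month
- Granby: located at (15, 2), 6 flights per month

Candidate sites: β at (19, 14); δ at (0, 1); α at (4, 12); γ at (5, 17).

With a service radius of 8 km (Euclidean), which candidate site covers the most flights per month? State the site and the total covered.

δ, covering 390

Coverage radius r = 8 km; a point is covered iff (Δx)²+(Δy)² ≤ 8² = 64.
  β (19, 14): covers {Brookfield} → 4
  δ (0, 1): covers {Calder, Fenton} → 390
  α (4, 12): covers {Elwood} → 30
  γ (5, 17): covers {Elwood} → 30
Maximum coverage at δ: 390 flights per month.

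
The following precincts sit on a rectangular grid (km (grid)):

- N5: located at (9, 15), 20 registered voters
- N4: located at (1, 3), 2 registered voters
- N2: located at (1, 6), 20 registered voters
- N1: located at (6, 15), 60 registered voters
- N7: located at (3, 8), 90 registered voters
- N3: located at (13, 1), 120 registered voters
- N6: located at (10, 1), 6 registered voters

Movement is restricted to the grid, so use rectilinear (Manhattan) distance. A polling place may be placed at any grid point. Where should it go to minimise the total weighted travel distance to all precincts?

(6, 8)

Manhattan distance separates: Σwᵢ(|x−xᵢ|+|y−yᵢ|) = Σwᵢ|x−xᵢ| + Σwᵢ|y−yᵢ|, so x and y are optimised independently as 1-D weighted medians.
Total weight W = 318; half = 159.
x-coordinate, sorted with cumulative weight:
  x=1 (N4, w=2) cum 2
  x=1 (N2, w=20) cum 22
  x=3 (N7, w=90) cum 112
  x=6 (N1, w=60) cum 172  ← median
  x=9 (N5, w=20) cum 192
  x=10 (N6, w=6) cum 198
  x=13 (N3, w=120) cum 318
⇒ x* = 6
y-coordinate, sorted with cumulative weight:
  y=1 (N3, w=120) cum 120
  y=1 (N6, w=6) cum 126
  y=3 (N4, w=2) cum 128
  y=6 (N2, w=20) cum 148
  y=8 (N7, w=90) cum 238  ← median
  y=15 (N5, w=20) cum 258
  y=15 (N1, w=60) cum 318
⇒ y* = 8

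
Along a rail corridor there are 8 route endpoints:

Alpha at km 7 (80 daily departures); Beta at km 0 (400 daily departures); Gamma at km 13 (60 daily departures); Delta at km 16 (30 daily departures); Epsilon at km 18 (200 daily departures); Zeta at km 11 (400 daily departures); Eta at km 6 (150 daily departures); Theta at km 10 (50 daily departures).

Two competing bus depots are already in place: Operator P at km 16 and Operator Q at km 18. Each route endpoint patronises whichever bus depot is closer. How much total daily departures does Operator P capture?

1170

The indifferent point is the midpoint (16+18)/2 = 17; route endpoints left of it (closer to Operator P at 16) go to Operator P, those right go to Operator Q.
  Beta at 0 (w=400) → Operator P
  Eta at 6 (w=150) → Operator P
  Alpha at 7 (w=80) → Operator P
  Theta at 10 (w=50) → Operator P
  Zeta at 11 (w=400) → Operator P
  Gamma at 13 (w=60) → Operator P
  Delta at 16 (w=30) → Operator P
  Epsilon at 18 (w=200) → Operator Q
Operator P captures 1170; Operator Q captures 200.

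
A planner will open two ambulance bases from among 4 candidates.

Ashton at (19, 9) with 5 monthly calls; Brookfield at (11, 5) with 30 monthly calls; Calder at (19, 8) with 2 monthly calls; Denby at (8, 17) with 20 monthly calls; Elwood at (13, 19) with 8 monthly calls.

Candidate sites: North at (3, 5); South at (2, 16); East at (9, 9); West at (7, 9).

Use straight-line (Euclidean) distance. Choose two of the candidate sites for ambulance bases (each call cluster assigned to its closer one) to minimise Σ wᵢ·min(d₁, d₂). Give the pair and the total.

{South, East}, total 412.1

Evaluate every pair (each demand assigned to the nearer of the two):
  {South, East}: total = 412.1
  {North, East}: total = 451.7
  {East, West}: total = 451.7
  {South, West}: total = 466.7
  {North, West}: total = 508.3
  {North, South}: total = 567.9
Best pair: {South, East} with total 412.1.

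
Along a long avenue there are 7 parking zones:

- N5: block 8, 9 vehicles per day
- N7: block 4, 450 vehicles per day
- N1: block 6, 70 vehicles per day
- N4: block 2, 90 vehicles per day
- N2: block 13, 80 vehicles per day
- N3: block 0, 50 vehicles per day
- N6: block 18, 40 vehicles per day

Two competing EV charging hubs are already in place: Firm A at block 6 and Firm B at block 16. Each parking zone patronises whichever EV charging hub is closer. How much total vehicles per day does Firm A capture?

The indifferent point is the midpoint (6+16)/2 = 11; parking zones left of it (closer to Firm A at 6) go to Firm A, those right go to Firm B.
  N3 at 0 (w=50) → Firm A
  N4 at 2 (w=90) → Firm A
  N7 at 4 (w=450) → Firm A
  N1 at 6 (w=70) → Firm A
  N5 at 8 (w=9) → Firm A
  N2 at 13 (w=80) → Firm B
  N6 at 18 (w=40) → Firm B
Firm A captures 669; Firm B captures 120.

669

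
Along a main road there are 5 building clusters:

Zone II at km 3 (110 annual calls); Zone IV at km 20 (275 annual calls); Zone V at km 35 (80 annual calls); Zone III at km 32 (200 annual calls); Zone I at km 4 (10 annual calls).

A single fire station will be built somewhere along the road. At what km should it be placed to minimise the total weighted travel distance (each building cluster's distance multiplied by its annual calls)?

x = 20

For a sum of weighted absolute distances on a line, the optimum is the weighted median (not the mean). Total weight W = 675; half-weight = 337.5.
Sort by position and accumulate weight:
  km 3 (Zone II, w=110) → cum 110
  km 4 (Zone I, w=10) → cum 120
  km 20 (Zone IV, w=275) → cum 395  ≥ 337.5 → median here
  km 32 (Zone III, w=200) → cum 595
  km 35 (Zone V, w=80) → cum 675
Optimal location: km 20.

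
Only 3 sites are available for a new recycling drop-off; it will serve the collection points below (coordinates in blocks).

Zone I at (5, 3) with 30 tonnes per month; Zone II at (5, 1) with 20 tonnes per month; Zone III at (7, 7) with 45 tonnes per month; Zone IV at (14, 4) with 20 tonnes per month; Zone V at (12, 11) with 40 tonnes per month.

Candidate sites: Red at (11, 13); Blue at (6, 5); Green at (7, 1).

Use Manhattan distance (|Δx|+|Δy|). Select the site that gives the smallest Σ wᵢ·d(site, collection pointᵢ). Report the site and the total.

Blue, total 985 blocks

Total weighted distance at each candidate:
  Red (11, 13): total = 1650
  Blue (6, 5): total = 985
  Green (7, 1): total = 1230
Minimum is at Blue with total 985 blocks.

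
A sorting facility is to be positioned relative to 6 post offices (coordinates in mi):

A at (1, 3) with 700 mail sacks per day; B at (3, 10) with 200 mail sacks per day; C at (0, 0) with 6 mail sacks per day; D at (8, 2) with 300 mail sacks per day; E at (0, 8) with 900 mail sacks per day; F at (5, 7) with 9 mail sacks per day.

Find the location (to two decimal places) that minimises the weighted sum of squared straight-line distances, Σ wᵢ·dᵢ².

(1.77, 5.66)

The minimiser of Σwᵢ‖p−pᵢ‖² is the weighted centroid p* = (Σwᵢpᵢ)/(Σwᵢ).
Σwᵢ = 2115.
Σwᵢxᵢ = 700·1 + 200·3 + 6·0 + 300·8 + 900·0 + 9·5 = 3745.
Σwᵢyᵢ = 700·3 + 200·10 + 6·0 + 300·2 + 900·8 + 9·7 = 11963.
x* = 3745/2115 = 1.77, y* = 11963/2115 = 5.66.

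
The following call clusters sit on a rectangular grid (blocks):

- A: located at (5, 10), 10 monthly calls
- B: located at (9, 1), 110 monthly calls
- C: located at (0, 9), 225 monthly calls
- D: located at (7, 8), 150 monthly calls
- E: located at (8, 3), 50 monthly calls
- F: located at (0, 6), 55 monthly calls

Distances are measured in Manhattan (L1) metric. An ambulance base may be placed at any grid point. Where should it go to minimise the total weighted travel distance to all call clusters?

Manhattan distance separates: Σwᵢ(|x−xᵢ|+|y−yᵢ|) = Σwᵢ|x−xᵢ| + Σwᵢ|y−yᵢ|, so x and y are optimised independently as 1-D weighted medians.
Total weight W = 600; half = 300.
x-coordinate, sorted with cumulative weight:
  x=0 (C, w=225) cum 225
  x=0 (F, w=55) cum 280
  x=5 (A, w=10) cum 290
  x=7 (D, w=150) cum 440  ← median
  x=8 (E, w=50) cum 490
  x=9 (B, w=110) cum 600
⇒ x* = 7
y-coordinate, sorted with cumulative weight:
  y=1 (B, w=110) cum 110
  y=3 (E, w=50) cum 160
  y=6 (F, w=55) cum 215
  y=8 (D, w=150) cum 365  ← median
  y=9 (C, w=225) cum 590
  y=10 (A, w=10) cum 600
⇒ y* = 8

(7, 8)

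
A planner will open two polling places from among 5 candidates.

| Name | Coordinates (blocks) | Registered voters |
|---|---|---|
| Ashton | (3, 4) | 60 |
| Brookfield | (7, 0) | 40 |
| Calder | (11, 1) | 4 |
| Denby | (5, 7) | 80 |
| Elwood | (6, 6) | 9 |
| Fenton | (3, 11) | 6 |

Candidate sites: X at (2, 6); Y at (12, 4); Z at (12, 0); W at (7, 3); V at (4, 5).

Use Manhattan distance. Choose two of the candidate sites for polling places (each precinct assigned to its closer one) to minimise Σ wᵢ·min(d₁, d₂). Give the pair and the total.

Evaluate every pair (each demand assigned to the nearer of the two):
  {W, V}: total = 573
  {Z, V}: total = 637
  {X, W}: total = 716
  {Y, V}: total = 765
  {X, Z}: total = 780
  {X, V}: total = 787
  {X, Y}: total = 948
  {Z, W}: total = 1016
  {Y, W}: total = 1024
  {Y, Z}: total = 1716
Best pair: {W, V} with total 573.

{W, V}, total 573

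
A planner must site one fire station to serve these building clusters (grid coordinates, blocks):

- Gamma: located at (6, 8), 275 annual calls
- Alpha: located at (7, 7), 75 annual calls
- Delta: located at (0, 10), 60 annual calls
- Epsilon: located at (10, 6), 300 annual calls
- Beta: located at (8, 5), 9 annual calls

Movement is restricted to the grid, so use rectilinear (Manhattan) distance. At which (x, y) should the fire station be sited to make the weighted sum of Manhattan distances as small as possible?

Manhattan distance separates: Σwᵢ(|x−xᵢ|+|y−yᵢ|) = Σwᵢ|x−xᵢ| + Σwᵢ|y−yᵢ|, so x and y are optimised independently as 1-D weighted medians.
Total weight W = 719; half = 359.5.
x-coordinate, sorted with cumulative weight:
  x=0 (Delta, w=60) cum 60
  x=6 (Gamma, w=275) cum 335
  x=7 (Alpha, w=75) cum 410  ← median
  x=8 (Beta, w=9) cum 419
  x=10 (Epsilon, w=300) cum 719
⇒ x* = 7
y-coordinate, sorted with cumulative weight:
  y=5 (Beta, w=9) cum 9
  y=6 (Epsilon, w=300) cum 309
  y=7 (Alpha, w=75) cum 384  ← median
  y=8 (Gamma, w=275) cum 659
  y=10 (Delta, w=60) cum 719
⇒ y* = 7

(7, 7)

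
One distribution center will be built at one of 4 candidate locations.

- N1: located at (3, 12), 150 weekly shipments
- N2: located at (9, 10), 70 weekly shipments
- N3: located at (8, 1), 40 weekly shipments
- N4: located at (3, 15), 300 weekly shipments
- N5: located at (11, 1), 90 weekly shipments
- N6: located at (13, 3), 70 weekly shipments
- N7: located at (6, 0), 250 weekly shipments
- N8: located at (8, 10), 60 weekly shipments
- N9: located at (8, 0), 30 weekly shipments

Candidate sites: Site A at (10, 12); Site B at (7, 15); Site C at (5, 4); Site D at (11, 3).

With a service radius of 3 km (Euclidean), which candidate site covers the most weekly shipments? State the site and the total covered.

Site D, covering 160

Coverage radius r = 3 km; a point is covered iff (Δx)²+(Δy)² ≤ 3² = 9.
  Site A (10, 12): covers {N2, N8} → 130
  Site B (7, 15): covers {none} → 0
  Site C (5, 4): covers {none} → 0
  Site D (11, 3): covers {N5, N6} → 160
Maximum coverage at Site D: 160 weekly shipments.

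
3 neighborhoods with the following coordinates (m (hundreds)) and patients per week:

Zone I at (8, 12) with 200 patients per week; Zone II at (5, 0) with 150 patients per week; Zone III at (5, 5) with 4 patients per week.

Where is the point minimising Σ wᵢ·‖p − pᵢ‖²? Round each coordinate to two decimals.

The minimiser of Σwᵢ‖p−pᵢ‖² is the weighted centroid p* = (Σwᵢpᵢ)/(Σwᵢ).
Σwᵢ = 354.
Σwᵢxᵢ = 200·8 + 150·5 + 4·5 = 2370.
Σwᵢyᵢ = 200·12 + 150·0 + 4·5 = 2420.
x* = 2370/354 = 6.69, y* = 2420/354 = 6.84.

(6.69, 6.84)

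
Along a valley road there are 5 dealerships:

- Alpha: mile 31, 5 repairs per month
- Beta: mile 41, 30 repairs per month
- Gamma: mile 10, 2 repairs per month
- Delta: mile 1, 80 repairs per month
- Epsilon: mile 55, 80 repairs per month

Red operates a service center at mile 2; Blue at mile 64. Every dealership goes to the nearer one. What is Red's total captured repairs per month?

The indifferent point is the midpoint (2+64)/2 = 33; dealerships left of it (closer to Red at 2) go to Red, those right go to Blue.
  Delta at 1 (w=80) → Red
  Gamma at 10 (w=2) → Red
  Alpha at 31 (w=5) → Red
  Beta at 41 (w=30) → Blue
  Epsilon at 55 (w=80) → Blue
Red captures 87; Blue captures 110.

87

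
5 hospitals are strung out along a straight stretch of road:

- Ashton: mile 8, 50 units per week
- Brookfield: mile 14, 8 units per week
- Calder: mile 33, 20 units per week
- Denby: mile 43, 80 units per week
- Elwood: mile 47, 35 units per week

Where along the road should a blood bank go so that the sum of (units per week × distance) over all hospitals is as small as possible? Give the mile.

x = 43

For a sum of weighted absolute distances on a line, the optimum is the weighted median (not the mean). Total weight W = 193; half-weight = 96.5.
Sort by position and accumulate weight:
  mile 8 (Ashton, w=50) → cum 50
  mile 14 (Brookfield, w=8) → cum 58
  mile 33 (Calder, w=20) → cum 78
  mile 43 (Denby, w=80) → cum 158  ≥ 96.5 → median here
  mile 47 (Elwood, w=35) → cum 193
Optimal location: mile 43.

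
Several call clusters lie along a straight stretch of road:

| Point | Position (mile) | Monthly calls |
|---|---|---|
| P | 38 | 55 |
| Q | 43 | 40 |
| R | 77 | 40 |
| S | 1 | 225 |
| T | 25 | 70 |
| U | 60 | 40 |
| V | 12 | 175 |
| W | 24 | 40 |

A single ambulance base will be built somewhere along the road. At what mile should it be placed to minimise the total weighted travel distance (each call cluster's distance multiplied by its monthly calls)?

x = 12

For a sum of weighted absolute distances on a line, the optimum is the weighted median (not the mean). Total weight W = 685; half-weight = 342.5.
Sort by position and accumulate weight:
  mile 1 (S, w=225) → cum 225
  mile 12 (V, w=175) → cum 400  ≥ 342.5 → median here
  mile 24 (W, w=40) → cum 440
  mile 25 (T, w=70) → cum 510
  mile 38 (P, w=55) → cum 565
  mile 43 (Q, w=40) → cum 605
  mile 60 (U, w=40) → cum 645
  mile 77 (R, w=40) → cum 685
Optimal location: mile 12.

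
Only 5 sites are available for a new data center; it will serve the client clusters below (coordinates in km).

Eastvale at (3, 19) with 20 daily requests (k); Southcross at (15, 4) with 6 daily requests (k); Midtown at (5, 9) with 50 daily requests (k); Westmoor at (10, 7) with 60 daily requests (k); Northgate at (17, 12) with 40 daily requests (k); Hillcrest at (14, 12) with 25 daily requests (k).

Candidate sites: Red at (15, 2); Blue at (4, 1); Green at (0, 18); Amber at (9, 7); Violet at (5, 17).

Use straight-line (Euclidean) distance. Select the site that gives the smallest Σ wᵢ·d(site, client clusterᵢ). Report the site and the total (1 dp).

Amber, total 1146.3 km

Total weighted distance at each candidate:
  Red (15, 2): total = 2121.9
  Blue (4, 1): total = 2394.0
  Green (0, 18): total = 2695.0
  Amber (9, 7): total = 1146.3
  Violet (5, 17): total = 2003.2
Minimum is at Amber with total 1146.3 km.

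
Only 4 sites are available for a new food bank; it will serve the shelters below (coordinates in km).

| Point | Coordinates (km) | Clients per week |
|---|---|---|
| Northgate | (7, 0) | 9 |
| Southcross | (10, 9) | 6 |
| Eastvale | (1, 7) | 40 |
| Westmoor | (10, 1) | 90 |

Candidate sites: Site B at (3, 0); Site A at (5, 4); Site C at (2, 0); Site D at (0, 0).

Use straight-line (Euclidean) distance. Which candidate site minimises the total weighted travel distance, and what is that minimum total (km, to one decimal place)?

Total weighted distance at each candidate:
  Site B (3, 0): total = 1032.0
  Site A (5, 4): total = 807.5
  Site C (2, 0): total = 1125.7
  Site D (0, 0): total = 1331.1
Minimum is at Site A with total 807.5 km.

Site A, total 807.5 km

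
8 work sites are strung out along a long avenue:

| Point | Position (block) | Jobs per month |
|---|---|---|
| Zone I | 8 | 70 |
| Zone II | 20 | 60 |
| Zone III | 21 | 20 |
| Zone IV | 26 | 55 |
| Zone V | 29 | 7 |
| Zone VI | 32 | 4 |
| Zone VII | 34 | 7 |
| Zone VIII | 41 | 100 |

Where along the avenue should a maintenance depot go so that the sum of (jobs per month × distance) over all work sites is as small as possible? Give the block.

For a sum of weighted absolute distances on a line, the optimum is the weighted median (not the mean). Total weight W = 323; half-weight = 161.5.
Sort by position and accumulate weight:
  block 8 (Zone I, w=70) → cum 70
  block 20 (Zone II, w=60) → cum 130
  block 21 (Zone III, w=20) → cum 150
  block 26 (Zone IV, w=55) → cum 205  ≥ 161.5 → median here
  block 29 (Zone V, w=7) → cum 212
  block 32 (Zone VI, w=4) → cum 216
  block 34 (Zone VII, w=7) → cum 223
  block 41 (Zone VIII, w=100) → cum 323
Optimal location: block 26.

x = 26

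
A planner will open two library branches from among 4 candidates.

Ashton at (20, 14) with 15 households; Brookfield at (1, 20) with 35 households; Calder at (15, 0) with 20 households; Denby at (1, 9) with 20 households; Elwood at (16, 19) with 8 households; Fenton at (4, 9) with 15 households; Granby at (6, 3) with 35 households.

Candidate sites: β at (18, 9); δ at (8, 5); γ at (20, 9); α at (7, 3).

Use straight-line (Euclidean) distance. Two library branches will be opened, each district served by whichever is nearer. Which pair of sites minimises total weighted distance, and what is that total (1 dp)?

Evaluate every pair (each demand assigned to the nearer of the two):
  {δ, γ}: total = 1257.7
  {β, δ}: total = 1258.9
  {γ, α}: total = 1268.3
  {β, α}: total = 1269.5
  {δ, α}: total = 1385.3
  {β, γ}: total = 2074.6
Best pair: {δ, γ} with total 1257.7.

{δ, γ}, total 1257.7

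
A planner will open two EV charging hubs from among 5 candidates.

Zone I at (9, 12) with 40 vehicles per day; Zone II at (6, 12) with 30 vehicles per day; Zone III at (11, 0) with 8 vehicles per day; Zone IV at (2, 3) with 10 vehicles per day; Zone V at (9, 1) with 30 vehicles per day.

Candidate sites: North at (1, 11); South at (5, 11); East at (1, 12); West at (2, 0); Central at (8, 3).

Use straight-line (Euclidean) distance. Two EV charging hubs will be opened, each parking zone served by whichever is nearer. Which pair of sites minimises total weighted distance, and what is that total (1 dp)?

Evaluate every pair (each demand assigned to the nearer of the two):
  {South, Central}: total = 368.4
  {South, West}: total = 521.5
  {East, Central}: total = 631.0
  {North, Central}: total = 636.5
  {North, South}: total = 711.3
  {South, East}: total = 716.1
  {West, Central}: total = 769.8
  {East, West}: total = 784.1
  {North, West}: total = 789.6
  {North, East}: total = 1053.7
Best pair: {South, Central} with total 368.4.

{South, Central}, total 368.4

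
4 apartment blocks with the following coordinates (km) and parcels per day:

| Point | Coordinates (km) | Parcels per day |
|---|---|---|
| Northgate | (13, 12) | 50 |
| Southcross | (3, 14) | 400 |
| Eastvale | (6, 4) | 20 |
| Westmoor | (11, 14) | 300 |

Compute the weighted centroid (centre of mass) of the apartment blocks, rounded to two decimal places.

(6.84, 13.61)

The minimiser of Σwᵢ‖p−pᵢ‖² is the weighted centroid p* = (Σwᵢpᵢ)/(Σwᵢ).
Σwᵢ = 770.
Σwᵢxᵢ = 50·13 + 400·3 + 20·6 + 300·11 = 5270.
Σwᵢyᵢ = 50·12 + 400·14 + 20·4 + 300·14 = 10480.
x* = 5270/770 = 6.84, y* = 10480/770 = 13.61.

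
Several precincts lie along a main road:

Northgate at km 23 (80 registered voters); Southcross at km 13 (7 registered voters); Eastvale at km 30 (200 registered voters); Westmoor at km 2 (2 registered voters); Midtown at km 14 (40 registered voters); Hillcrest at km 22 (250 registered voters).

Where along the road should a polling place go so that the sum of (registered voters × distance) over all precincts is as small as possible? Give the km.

x = 22

For a sum of weighted absolute distances on a line, the optimum is the weighted median (not the mean). Total weight W = 579; half-weight = 289.5.
Sort by position and accumulate weight:
  km 2 (Westmoor, w=2) → cum 2
  km 13 (Southcross, w=7) → cum 9
  km 14 (Midtown, w=40) → cum 49
  km 22 (Hillcrest, w=250) → cum 299  ≥ 289.5 → median here
  km 23 (Northgate, w=80) → cum 379
  km 30 (Eastvale, w=200) → cum 579
Optimal location: km 22.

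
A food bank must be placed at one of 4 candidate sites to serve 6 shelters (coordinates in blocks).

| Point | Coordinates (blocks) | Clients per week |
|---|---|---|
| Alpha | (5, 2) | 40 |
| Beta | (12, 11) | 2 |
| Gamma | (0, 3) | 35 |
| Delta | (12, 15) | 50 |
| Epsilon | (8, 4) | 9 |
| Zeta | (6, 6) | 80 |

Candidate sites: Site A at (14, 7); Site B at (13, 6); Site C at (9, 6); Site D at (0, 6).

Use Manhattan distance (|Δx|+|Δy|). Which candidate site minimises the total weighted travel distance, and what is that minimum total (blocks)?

Site C, total 1623 blocks

Total weighted distance at each candidate:
  Site A (14, 7): total = 2503
  Site B (13, 6): total = 2175
  Site C (9, 6): total = 1623
  Site D (0, 6): total = 2119
Minimum is at Site C with total 1623 blocks.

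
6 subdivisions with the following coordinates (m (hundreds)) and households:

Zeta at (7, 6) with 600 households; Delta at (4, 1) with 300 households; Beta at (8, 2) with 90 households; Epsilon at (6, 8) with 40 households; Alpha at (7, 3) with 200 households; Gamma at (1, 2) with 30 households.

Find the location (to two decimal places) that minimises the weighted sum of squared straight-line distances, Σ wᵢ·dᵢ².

The minimiser of Σwᵢ‖p−pᵢ‖² is the weighted centroid p* = (Σwᵢpᵢ)/(Σwᵢ).
Σwᵢ = 1260.
Σwᵢxᵢ = 600·7 + 300·4 + 90·8 + 40·6 + 200·7 + 30·1 = 7790.
Σwᵢyᵢ = 600·6 + 300·1 + 90·2 + 40·8 + 200·3 + 30·2 = 5060.
x* = 7790/1260 = 6.18, y* = 5060/1260 = 4.02.

(6.18, 4.02)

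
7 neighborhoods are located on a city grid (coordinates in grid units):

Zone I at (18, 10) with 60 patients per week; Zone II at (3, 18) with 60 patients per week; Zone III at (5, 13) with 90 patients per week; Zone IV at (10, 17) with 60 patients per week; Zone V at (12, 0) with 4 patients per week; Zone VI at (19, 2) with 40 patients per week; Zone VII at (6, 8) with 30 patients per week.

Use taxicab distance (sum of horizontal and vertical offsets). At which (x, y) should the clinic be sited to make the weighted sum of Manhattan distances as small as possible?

(6, 13)

Manhattan distance separates: Σwᵢ(|x−xᵢ|+|y−yᵢ|) = Σwᵢ|x−xᵢ| + Σwᵢ|y−yᵢ|, so x and y are optimised independently as 1-D weighted medians.
Total weight W = 344; half = 172.
x-coordinate, sorted with cumulative weight:
  x=3 (Zone II, w=60) cum 60
  x=5 (Zone III, w=90) cum 150
  x=6 (Zone VII, w=30) cum 180  ← median
  x=10 (Zone IV, w=60) cum 240
  x=12 (Zone V, w=4) cum 244
  x=18 (Zone I, w=60) cum 304
  x=19 (Zone VI, w=40) cum 344
⇒ x* = 6
y-coordinate, sorted with cumulative weight:
  y=0 (Zone V, w=4) cum 4
  y=2 (Zone VI, w=40) cum 44
  y=8 (Zone VII, w=30) cum 74
  y=10 (Zone I, w=60) cum 134
  y=13 (Zone III, w=90) cum 224  ← median
  y=17 (Zone IV, w=60) cum 284
  y=18 (Zone II, w=60) cum 344
⇒ y* = 13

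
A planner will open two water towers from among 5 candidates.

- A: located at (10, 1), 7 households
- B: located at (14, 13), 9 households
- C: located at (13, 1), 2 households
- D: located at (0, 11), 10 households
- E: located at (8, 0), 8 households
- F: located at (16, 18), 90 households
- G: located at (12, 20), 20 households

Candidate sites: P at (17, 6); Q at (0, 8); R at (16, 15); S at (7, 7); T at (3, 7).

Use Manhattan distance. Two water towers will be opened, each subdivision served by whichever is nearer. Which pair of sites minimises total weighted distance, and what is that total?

{R, S}, total 747

Evaluate every pair (each demand assigned to the nearer of the two):
  {R, S}: total = 747
  {R, T}: total = 775
  {Q, R}: total = 797
  {P, R}: total = 908
  {P, S}: total = 1875
  {P, Q}: total = 1892
  {P, T}: total = 1908
  {Q, S}: total = 2458
  {S, T}: total = 2498
  {Q, T}: total = 3002
Best pair: {R, S} with total 747.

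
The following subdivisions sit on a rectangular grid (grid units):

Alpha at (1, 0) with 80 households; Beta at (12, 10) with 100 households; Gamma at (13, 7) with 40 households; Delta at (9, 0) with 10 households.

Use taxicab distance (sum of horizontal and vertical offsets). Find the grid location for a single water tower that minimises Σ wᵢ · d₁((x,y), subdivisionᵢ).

(12, 7)

Manhattan distance separates: Σwᵢ(|x−xᵢ|+|y−yᵢ|) = Σwᵢ|x−xᵢ| + Σwᵢ|y−yᵢ|, so x and y are optimised independently as 1-D weighted medians.
Total weight W = 230; half = 115.
x-coordinate, sorted with cumulative weight:
  x=1 (Alpha, w=80) cum 80
  x=9 (Delta, w=10) cum 90
  x=12 (Beta, w=100) cum 190  ← median
  x=13 (Gamma, w=40) cum 230
⇒ x* = 12
y-coordinate, sorted with cumulative weight:
  y=0 (Alpha, w=80) cum 80
  y=0 (Delta, w=10) cum 90
  y=7 (Gamma, w=40) cum 130  ← median
  y=10 (Beta, w=100) cum 230
⇒ y* = 7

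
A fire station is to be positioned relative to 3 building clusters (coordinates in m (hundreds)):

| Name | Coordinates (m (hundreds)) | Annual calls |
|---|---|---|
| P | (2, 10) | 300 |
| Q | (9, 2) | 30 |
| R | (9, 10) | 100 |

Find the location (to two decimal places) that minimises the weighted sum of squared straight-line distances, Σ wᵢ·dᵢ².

(4.12, 9.44)

The minimiser of Σwᵢ‖p−pᵢ‖² is the weighted centroid p* = (Σwᵢpᵢ)/(Σwᵢ).
Σwᵢ = 430.
Σwᵢxᵢ = 300·2 + 30·9 + 100·9 = 1770.
Σwᵢyᵢ = 300·10 + 30·2 + 100·10 = 4060.
x* = 1770/430 = 4.12, y* = 4060/430 = 9.44.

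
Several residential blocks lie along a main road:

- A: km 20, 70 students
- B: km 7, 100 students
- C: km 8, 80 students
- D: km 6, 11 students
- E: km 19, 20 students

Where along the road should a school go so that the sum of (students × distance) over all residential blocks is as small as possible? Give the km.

For a sum of weighted absolute distances on a line, the optimum is the weighted median (not the mean). Total weight W = 281; half-weight = 140.5.
Sort by position and accumulate weight:
  km 6 (D, w=11) → cum 11
  km 7 (B, w=100) → cum 111
  km 8 (C, w=80) → cum 191  ≥ 140.5 → median here
  km 19 (E, w=20) → cum 211
  km 20 (A, w=70) → cum 281
Optimal location: km 8.

x = 8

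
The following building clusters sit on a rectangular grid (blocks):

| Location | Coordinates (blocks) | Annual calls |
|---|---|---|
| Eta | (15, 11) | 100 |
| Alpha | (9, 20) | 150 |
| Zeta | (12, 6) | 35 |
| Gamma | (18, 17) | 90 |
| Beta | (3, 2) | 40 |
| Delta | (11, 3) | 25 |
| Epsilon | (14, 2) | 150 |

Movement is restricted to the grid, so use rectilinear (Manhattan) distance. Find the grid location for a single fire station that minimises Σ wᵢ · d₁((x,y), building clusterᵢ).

Manhattan distance separates: Σwᵢ(|x−xᵢ|+|y−yᵢ|) = Σwᵢ|x−xᵢ| + Σwᵢ|y−yᵢ|, so x and y are optimised independently as 1-D weighted medians.
Total weight W = 590; half = 295.
x-coordinate, sorted with cumulative weight:
  x=3 (Beta, w=40) cum 40
  x=9 (Alpha, w=150) cum 190
  x=11 (Delta, w=25) cum 215
  x=12 (Zeta, w=35) cum 250
  x=14 (Epsilon, w=150) cum 400  ← median
  x=15 (Eta, w=100) cum 500
  x=18 (Gamma, w=90) cum 590
⇒ x* = 14
y-coordinate, sorted with cumulative weight:
  y=2 (Beta, w=40) cum 40
  y=2 (Epsilon, w=150) cum 190
  y=3 (Delta, w=25) cum 215
  y=6 (Zeta, w=35) cum 250
  y=11 (Eta, w=100) cum 350  ← median
  y=17 (Gamma, w=90) cum 440
  y=20 (Alpha, w=150) cum 590
⇒ y* = 11

(14, 11)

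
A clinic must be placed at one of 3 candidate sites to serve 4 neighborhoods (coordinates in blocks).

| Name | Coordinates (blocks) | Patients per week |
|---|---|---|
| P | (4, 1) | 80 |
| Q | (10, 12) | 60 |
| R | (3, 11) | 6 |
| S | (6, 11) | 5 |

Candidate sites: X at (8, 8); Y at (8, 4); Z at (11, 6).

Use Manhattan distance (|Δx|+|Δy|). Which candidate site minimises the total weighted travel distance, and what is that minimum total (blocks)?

Total weighted distance at each candidate:
  X (8, 8): total = 1313
  Y (8, 4): total = 1277
  Z (11, 6): total = 1508
Minimum is at Y with total 1277 blocks.

Y, total 1277 blocks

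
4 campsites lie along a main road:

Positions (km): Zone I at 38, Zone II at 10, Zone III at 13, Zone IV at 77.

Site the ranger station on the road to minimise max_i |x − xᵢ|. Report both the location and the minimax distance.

The 1-center on a line is the midpoint of the two extreme points: leftmost at 10, rightmost at 77.
Optimal location = (10 + 77)/2 = 43.5; maximum distance = (77 − 10)/2 = 33.5.

location 43.5, max distance 33.5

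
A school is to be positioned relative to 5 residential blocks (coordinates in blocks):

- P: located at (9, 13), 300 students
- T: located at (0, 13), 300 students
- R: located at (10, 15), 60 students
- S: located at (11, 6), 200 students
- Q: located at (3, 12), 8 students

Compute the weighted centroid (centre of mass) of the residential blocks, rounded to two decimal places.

The minimiser of Σwᵢ‖p−pᵢ‖² is the weighted centroid p* = (Σwᵢpᵢ)/(Σwᵢ).
Σwᵢ = 868.
Σwᵢxᵢ = 300·9 + 300·0 + 60·10 + 200·11 + 8·3 = 5524.
Σwᵢyᵢ = 300·13 + 300·13 + 60·15 + 200·6 + 8·12 = 9996.
x* = 5524/868 = 6.36, y* = 9996/868 = 11.52.

(6.36, 11.52)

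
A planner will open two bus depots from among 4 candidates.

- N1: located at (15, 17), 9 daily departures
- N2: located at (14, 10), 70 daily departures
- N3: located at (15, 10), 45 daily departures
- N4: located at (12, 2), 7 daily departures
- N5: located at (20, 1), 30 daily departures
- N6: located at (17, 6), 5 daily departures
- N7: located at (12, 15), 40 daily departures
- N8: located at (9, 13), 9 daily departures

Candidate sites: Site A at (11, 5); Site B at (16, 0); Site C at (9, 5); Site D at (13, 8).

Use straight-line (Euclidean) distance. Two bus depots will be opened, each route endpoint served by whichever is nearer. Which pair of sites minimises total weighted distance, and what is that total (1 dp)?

Evaluate every pair (each demand assigned to the nearer of the two):
  {Site B, Site D}: total = 884.6
  {Site A, Site D}: total = 1047.2
  {Site C, Site D}: total = 1056.3
  {Site A, Site B}: total = 1462.6
  {Site A, Site C}: total = 1632.2
  {Site B, Site C}: total = 1640.6
Best pair: {Site B, Site D} with total 884.6.

{Site B, Site D}, total 884.6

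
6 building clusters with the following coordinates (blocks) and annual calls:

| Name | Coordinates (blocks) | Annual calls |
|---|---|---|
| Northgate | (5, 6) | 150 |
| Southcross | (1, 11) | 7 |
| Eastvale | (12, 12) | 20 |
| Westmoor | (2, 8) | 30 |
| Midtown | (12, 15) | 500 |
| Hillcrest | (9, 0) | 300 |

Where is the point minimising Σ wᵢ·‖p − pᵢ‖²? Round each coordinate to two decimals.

The minimiser of Σwᵢ‖p−pᵢ‖² is the weighted centroid p* = (Σwᵢpᵢ)/(Σwᵢ).
Σwᵢ = 1007.
Σwᵢxᵢ = 150·5 + 7·1 + 20·12 + 30·2 + 500·12 + 300·9 = 9757.
Σwᵢyᵢ = 150·6 + 7·11 + 20·12 + 30·8 + 500·15 + 300·0 = 8957.
x* = 9757/1007 = 9.69, y* = 8957/1007 = 8.89.

(9.69, 8.89)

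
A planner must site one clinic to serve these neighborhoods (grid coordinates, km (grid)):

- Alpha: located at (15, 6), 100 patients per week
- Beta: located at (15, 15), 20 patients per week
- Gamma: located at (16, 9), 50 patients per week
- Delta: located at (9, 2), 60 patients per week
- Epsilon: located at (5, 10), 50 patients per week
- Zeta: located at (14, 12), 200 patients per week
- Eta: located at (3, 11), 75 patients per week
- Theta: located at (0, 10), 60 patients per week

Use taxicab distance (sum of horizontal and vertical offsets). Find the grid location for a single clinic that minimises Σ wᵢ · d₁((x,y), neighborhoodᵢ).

Manhattan distance separates: Σwᵢ(|x−xᵢ|+|y−yᵢ|) = Σwᵢ|x−xᵢ| + Σwᵢ|y−yᵢ|, so x and y are optimised independently as 1-D weighted medians.
Total weight W = 615; half = 307.5.
x-coordinate, sorted with cumulative weight:
  x=0 (Theta, w=60) cum 60
  x=3 (Eta, w=75) cum 135
  x=5 (Epsilon, w=50) cum 185
  x=9 (Delta, w=60) cum 245
  x=14 (Zeta, w=200) cum 445  ← median
  x=15 (Alpha, w=100) cum 545
  x=15 (Beta, w=20) cum 565
  x=16 (Gamma, w=50) cum 615
⇒ x* = 14
y-coordinate, sorted with cumulative weight:
  y=2 (Delta, w=60) cum 60
  y=6 (Alpha, w=100) cum 160
  y=9 (Gamma, w=50) cum 210
  y=10 (Epsilon, w=50) cum 260
  y=10 (Theta, w=60) cum 320  ← median
  y=11 (Eta, w=75) cum 395
  y=12 (Zeta, w=200) cum 595
  y=15 (Beta, w=20) cum 615
⇒ y* = 10

(14, 10)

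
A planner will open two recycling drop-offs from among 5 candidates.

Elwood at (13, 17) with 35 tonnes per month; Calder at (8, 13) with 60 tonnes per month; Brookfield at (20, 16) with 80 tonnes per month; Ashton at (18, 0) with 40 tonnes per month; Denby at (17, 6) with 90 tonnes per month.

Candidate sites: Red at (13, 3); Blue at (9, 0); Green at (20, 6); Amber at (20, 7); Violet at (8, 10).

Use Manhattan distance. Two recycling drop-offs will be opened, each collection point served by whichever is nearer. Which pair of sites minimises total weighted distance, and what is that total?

{Green, Violet}, total 1990

Evaluate every pair (each demand assigned to the nearer of the two):
  {Green, Violet}: total = 1990
  {Amber, Violet}: total = 2040
  {Red, Green}: total = 2780
  {Red, Amber}: total = 2790
  {Blue, Green}: total = 2860
  {Blue, Amber}: total = 2875
  {Green, Amber}: total = 2985
  {Red, Violet}: total = 2990
  {Blue, Violet}: total = 3570
  {Red, Blue}: total = 3880
Best pair: {Green, Violet} with total 1990.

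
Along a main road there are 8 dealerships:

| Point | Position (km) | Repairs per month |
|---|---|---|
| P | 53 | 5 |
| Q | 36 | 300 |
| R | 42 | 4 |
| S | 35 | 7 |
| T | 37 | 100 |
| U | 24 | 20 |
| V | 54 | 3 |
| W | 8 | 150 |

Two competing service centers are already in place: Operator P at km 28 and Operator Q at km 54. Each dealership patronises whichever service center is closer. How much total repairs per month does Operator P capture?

577

The indifferent point is the midpoint (28+54)/2 = 41; dealerships left of it (closer to Operator P at 28) go to Operator P, those right go to Operator Q.
  W at 8 (w=150) → Operator P
  U at 24 (w=20) → Operator P
  S at 35 (w=7) → Operator P
  Q at 36 (w=300) → Operator P
  T at 37 (w=100) → Operator P
  R at 42 (w=4) → Operator Q
  P at 53 (w=5) → Operator Q
  V at 54 (w=3) → Operator Q
Operator P captures 577; Operator Q captures 12.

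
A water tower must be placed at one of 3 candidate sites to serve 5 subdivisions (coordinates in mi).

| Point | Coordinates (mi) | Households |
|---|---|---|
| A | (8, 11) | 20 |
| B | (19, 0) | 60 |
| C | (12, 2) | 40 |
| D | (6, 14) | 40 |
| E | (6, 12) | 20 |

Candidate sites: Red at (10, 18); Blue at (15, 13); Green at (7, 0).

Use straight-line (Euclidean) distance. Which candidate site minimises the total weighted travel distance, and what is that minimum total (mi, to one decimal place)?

Total weighted distance at each candidate:
  Red (10, 18): total = 2368.6
  Blue (15, 13): total = 1961.1
  Green (7, 0): total = 1958.6
Minimum is at Green with total 1958.6 mi.

Green, total 1958.6 mi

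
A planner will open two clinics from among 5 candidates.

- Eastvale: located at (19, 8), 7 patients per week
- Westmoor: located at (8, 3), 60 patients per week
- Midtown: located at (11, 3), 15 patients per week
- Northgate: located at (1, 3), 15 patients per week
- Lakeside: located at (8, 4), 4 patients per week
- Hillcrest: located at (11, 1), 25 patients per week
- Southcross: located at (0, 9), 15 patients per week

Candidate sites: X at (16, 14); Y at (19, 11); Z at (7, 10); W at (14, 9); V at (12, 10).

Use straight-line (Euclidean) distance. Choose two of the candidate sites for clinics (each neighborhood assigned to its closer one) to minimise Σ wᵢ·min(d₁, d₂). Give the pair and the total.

{Z, W}, total 1042.9

Evaluate every pair (each demand assigned to the nearer of the two):
  {Z, W}: total = 1042.9
  {Z, V}: total = 1076.4
  {Y, Z}: total = 1081.1
  {X, Z}: total = 1107.1
  {W, V}: total = 1238.7
  {Y, V}: total = 1242.2
  {X, V}: total = 1268.2
  {Y, W}: total = 1300.3
  {X, W}: total = 1315.0
  {X, Y}: total = 1908.6
Best pair: {Z, W} with total 1042.9.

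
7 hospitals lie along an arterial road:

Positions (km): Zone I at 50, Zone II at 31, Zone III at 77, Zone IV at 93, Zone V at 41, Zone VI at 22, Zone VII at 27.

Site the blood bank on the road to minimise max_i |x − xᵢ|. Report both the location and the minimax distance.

location 57.5, max distance 35.5

The 1-center on a line is the midpoint of the two extreme points: leftmost at 22, rightmost at 93.
Optimal location = (22 + 93)/2 = 57.5; maximum distance = (93 − 22)/2 = 35.5.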